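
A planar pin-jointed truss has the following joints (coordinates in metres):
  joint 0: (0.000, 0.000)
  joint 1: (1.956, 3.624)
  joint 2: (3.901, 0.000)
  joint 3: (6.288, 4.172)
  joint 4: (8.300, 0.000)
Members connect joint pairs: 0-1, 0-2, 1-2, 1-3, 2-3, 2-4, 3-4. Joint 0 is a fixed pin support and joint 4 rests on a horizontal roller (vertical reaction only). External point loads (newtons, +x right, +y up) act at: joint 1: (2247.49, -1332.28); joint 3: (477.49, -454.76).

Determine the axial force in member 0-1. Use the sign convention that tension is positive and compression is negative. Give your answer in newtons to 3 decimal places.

N=5 nodes, M=7 members, R=3 reactions → 2N=10, M+R=10
member 0 (0-1): L=4.1182, (cx,cy)=(0.4750,0.8800)
member 1 (0-2): L=3.9010, (cx,cy)=(1.0000,0.0000)
member 2 (1-2): L=4.1130, (cx,cy)=(0.4729,-0.8811)
member 3 (1-3): L=4.3665, (cx,cy)=(0.9921,0.1255)
member 4 (2-3): L=4.8066, (cx,cy)=(0.4966,0.8680)
member 5 (2-4): L=4.3990, (cx,cy)=(1.0000,0.0000)
member 6 (3-4): L=4.6318, (cx,cy)=(0.4344,-0.9007)
solve A·x = −loads:
  F[0-1] = +105.4255 N (tension)
  F[0-2] = +2674.9062 N (tension)
  F[1-2] = -1809.9233 N (compression)
  F[1-3] = -1352.2018 N (compression)
  F[2-3] = +1837.3318 N (tension)
  F[2-4] = +906.5646 N (tension)
  F[3-4] = -2086.9985 N (compression)
  Rx@0 = -2724.9800 N
  Ry@0 = -92.7748 N
  Ry@4 = +1879.8148 N

105.426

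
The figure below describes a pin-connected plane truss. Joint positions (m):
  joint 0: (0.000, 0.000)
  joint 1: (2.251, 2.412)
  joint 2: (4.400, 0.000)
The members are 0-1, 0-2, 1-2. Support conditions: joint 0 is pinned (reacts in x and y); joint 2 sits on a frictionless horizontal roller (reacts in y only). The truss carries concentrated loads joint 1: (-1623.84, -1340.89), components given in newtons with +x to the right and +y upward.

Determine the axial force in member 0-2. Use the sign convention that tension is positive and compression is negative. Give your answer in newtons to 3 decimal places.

N=3 nodes, M=3 members, R=3 reactions → 2N=6, M+R=6
member 0 (0-1): L=3.2992, (cx,cy)=(0.6823,0.7311)
member 1 (0-2): L=4.4000, (cx,cy)=(1.0000,0.0000)
member 2 (1-2): L=3.2305, (cx,cy)=(0.6652,-0.7466)
solve A·x = −loads:
  F[0-1] = -2113.3813 N (compression)
  F[0-2] = -181.9098 N (compression)
  F[1-2] = +273.4549 N (tension)
  Rx@0 = +1623.8400 N
  Ry@0 = +1545.0624 N
  Ry@2 = -204.1724 N

-181.910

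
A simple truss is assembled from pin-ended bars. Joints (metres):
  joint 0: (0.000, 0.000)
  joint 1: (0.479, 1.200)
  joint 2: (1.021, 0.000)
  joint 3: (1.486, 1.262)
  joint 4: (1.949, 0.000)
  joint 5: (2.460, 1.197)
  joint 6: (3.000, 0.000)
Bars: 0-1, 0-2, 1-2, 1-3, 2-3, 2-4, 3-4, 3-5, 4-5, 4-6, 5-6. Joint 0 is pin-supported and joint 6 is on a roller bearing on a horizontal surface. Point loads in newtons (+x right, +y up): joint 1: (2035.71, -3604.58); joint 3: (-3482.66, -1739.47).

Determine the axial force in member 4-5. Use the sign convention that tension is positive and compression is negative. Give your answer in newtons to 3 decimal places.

N=7 nodes, M=11 members, R=3 reactions → 2N=14, M+R=14
member 0 (0-1): L=1.2921, (cx,cy)=(0.3707,0.9287)
member 1 (0-2): L=1.0210, (cx,cy)=(1.0000,0.0000)
member 2 (1-2): L=1.3167, (cx,cy)=(0.4116,-0.9114)
member 3 (1-3): L=1.0089, (cx,cy)=(0.9981,0.0615)
member 4 (2-3): L=1.3449, (cx,cy)=(0.3457,0.9383)
member 5 (2-4): L=0.9280, (cx,cy)=(1.0000,0.0000)
member 6 (3-4): L=1.3443, (cx,cy)=(0.3444,-0.9388)
member 7 (3-5): L=0.9762, (cx,cy)=(0.9978,-0.0666)
member 8 (4-5): L=1.3015, (cx,cy)=(0.3926,0.9197)
member 9 (4-6): L=1.0510, (cx,cy)=(1.0000,0.0000)
member 10 (5-6): L=1.3132, (cx,cy)=(0.4112,-0.9115)
solve A·x = −loads:
  F[0-1] = -4907.3367 N (compression)
  F[0-2] = +372.3144 N (tension)
  F[1-2] = +764.1000 N (tension)
  F[1-3] = -4177.3943 N (compression)
  F[2-3] = -742.1312 N (compression)
  F[2-4] = +943.4233 N (tension)
  F[3-4] = -789.9250 N (compression)
  F[3-5] = -672.8431 N (compression)
  F[4-5] = +806.3399 N (tension)
  F[4-6] = +354.7641 N (tension)
  F[5-6] = -862.7124 N (compression)
  Rx@0 = +1446.9500 N
  Ry@0 = +4557.6562 N
  Ry@6 = +786.3938 N

806.340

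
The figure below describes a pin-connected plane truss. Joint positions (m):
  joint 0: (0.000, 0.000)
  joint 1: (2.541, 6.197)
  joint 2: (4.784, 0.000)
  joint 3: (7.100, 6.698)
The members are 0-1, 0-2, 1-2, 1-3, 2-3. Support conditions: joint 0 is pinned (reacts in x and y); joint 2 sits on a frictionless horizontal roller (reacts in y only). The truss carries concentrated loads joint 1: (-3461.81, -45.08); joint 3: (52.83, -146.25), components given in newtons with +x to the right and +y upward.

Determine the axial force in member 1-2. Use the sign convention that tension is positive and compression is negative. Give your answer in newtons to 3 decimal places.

4602.127

N=4 nodes, M=5 members, R=3 reactions → 2N=8, M+R=8
member 0 (0-1): L=6.6977, (cx,cy)=(0.3794,0.9252)
member 1 (0-2): L=4.7840, (cx,cy)=(1.0000,0.0000)
member 2 (1-2): L=6.5904, (cx,cy)=(0.3403,-0.9403)
member 3 (1-3): L=4.5864, (cx,cy)=(0.9940,0.1092)
member 4 (2-3): L=7.0871, (cx,cy)=(0.3268,0.9451)
solve A·x = −loads:
  F[0-1] = -4713.0012 N (compression)
  F[0-2] = -1620.9490 N (compression)
  F[1-2] = +4602.1266 N (tension)
  F[1-3] = +108.1308 N (tension)
  F[2-3] = -167.2439 N (compression)
  Rx@0 = +3408.9800 N
  Ry@0 = +4360.6565 N
  Ry@2 = -4169.3265 N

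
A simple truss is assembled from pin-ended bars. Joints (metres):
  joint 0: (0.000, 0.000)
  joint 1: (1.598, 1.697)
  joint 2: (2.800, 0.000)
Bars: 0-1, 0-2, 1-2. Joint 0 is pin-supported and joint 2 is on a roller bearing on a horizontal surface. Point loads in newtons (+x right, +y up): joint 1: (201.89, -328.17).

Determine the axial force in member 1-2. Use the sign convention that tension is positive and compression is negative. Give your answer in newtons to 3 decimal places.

-379.459

N=3 nodes, M=3 members, R=3 reactions → 2N=6, M+R=6
member 0 (0-1): L=2.3310, (cx,cy)=(0.6856,0.7280)
member 1 (0-2): L=2.8000, (cx,cy)=(1.0000,0.0000)
member 2 (1-2): L=2.0796, (cx,cy)=(0.5780,-0.8160)
solve A·x = −loads:
  F[0-1] = -25.4373 N (compression)
  F[0-2] = +219.3286 N (tension)
  F[1-2] = -379.4586 N (compression)
  Rx@0 = -201.8900 N
  Ry@0 = +18.5189 N
  Ry@2 = +309.6511 N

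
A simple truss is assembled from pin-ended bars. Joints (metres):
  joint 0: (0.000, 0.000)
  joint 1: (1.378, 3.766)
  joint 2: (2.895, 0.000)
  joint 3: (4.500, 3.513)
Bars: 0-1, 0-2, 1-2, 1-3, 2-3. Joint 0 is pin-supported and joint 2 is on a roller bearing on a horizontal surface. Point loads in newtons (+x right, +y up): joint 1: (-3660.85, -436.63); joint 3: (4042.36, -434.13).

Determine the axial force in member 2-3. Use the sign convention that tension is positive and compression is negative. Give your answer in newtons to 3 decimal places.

-112.957

N=4 nodes, M=5 members, R=3 reactions → 2N=8, M+R=8
member 0 (0-1): L=4.0102, (cx,cy)=(0.3436,0.9391)
member 1 (0-2): L=2.8950, (cx,cy)=(1.0000,0.0000)
member 2 (1-2): L=4.0601, (cx,cy)=(0.3736,-0.9276)
member 3 (1-3): L=3.1322, (cx,cy)=(0.9967,-0.0808)
member 4 (2-3): L=3.8623, (cx,cy)=(0.4156,0.9096)
solve A·x = −loads:
  F[0-1] = +164.9531 N (tension)
  F[0-2] = +324.8281 N (tension)
  F[1-2] = -994.9900 N (compression)
  F[1-3] = +4102.7057 N (tension)
  F[2-3] = -112.9572 N (compression)
  Rx@0 = -381.5100 N
  Ry@0 = -154.9086 N
  Ry@2 = +1025.6686 N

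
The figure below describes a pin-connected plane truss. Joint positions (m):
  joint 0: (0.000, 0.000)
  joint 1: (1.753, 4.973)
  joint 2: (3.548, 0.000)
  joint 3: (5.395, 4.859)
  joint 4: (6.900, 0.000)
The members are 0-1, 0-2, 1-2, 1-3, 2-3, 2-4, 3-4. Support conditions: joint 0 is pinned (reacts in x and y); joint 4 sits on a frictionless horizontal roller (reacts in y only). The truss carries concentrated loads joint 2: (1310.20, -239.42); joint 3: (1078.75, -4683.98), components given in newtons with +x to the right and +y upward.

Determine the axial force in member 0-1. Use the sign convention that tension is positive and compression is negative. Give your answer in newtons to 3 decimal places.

N=5 nodes, M=7 members, R=3 reactions → 2N=10, M+R=10
member 0 (0-1): L=5.2729, (cx,cy)=(0.3325,0.9431)
member 1 (0-2): L=3.5480, (cx,cy)=(1.0000,0.0000)
member 2 (1-2): L=5.2870, (cx,cy)=(0.3395,-0.9406)
member 3 (1-3): L=3.6438, (cx,cy)=(0.9995,-0.0313)
member 4 (2-3): L=5.1982, (cx,cy)=(0.3553,0.9347)
member 5 (2-4): L=3.3520, (cx,cy)=(1.0000,0.0000)
member 6 (3-4): L=5.0867, (cx,cy)=(0.2959,-0.9552)
solve A·x = −loads:
  F[0-1] = -401.1170 N (compression)
  F[0-2] = +2522.3026 N (tension)
  F[1-2] = +411.2749 N (tension)
  F[1-3] = -273.1181 N (compression)
  F[2-3] = -157.7178 N (compression)
  F[2-4] = +1407.7739 N (tension)
  F[3-4] = -4758.1245 N (compression)
  Rx@0 = -2388.9500 N
  Ry@0 = +378.3014 N
  Ry@4 = +4545.0986 N

-401.117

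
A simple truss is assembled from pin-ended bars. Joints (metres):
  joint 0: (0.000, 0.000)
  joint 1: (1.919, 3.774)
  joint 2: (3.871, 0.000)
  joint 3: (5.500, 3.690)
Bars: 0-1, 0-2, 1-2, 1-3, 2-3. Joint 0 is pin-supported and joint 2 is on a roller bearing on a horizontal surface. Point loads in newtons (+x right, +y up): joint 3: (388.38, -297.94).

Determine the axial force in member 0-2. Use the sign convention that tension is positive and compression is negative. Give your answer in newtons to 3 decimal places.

136.378

N=4 nodes, M=5 members, R=3 reactions → 2N=8, M+R=8
member 0 (0-1): L=4.2339, (cx,cy)=(0.4532,0.8914)
member 1 (0-2): L=3.8710, (cx,cy)=(1.0000,0.0000)
member 2 (1-2): L=4.2489, (cx,cy)=(0.4594,-0.8882)
member 3 (1-3): L=3.5820, (cx,cy)=(0.9997,-0.0235)
member 4 (2-3): L=4.0336, (cx,cy)=(0.4039,0.9148)
solve A·x = −loads:
  F[0-1] = +555.9893 N (tension)
  F[0-2] = +136.3779 N (tension)
  F[1-2] = -571.5564 N (compression)
  F[1-3] = +514.7224 N (tension)
  F[2-3] = -312.4868 N (compression)
  Rx@0 = -388.3800 N
  Ry@0 = -495.5997 N
  Ry@2 = +793.5397 N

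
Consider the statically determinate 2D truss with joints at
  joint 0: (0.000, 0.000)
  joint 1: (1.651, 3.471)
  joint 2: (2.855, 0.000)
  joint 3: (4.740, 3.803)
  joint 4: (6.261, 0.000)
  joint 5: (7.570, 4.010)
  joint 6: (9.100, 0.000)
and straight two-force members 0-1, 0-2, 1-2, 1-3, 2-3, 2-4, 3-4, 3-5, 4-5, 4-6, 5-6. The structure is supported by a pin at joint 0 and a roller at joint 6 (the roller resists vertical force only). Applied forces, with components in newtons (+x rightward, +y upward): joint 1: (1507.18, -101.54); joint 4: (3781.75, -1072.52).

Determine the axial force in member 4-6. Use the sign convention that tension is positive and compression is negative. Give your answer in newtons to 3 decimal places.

507.922

N=7 nodes, M=11 members, R=3 reactions → 2N=14, M+R=14
member 0 (0-1): L=3.8436, (cx,cy)=(0.4295,0.9030)
member 1 (0-2): L=2.8550, (cx,cy)=(1.0000,0.0000)
member 2 (1-2): L=3.6739, (cx,cy)=(0.3277,-0.9448)
member 3 (1-3): L=3.1068, (cx,cy)=(0.9943,0.1069)
member 4 (2-3): L=4.2445, (cx,cy)=(0.4441,0.8960)
member 5 (2-4): L=3.4060, (cx,cy)=(1.0000,0.0000)
member 6 (3-4): L=4.0959, (cx,cy)=(0.3713,-0.9285)
member 7 (3-5): L=2.8376, (cx,cy)=(0.9973,0.0729)
member 8 (4-5): L=4.2182, (cx,cy)=(0.3103,0.9506)
member 9 (4-6): L=2.8390, (cx,cy)=(1.0000,0.0000)
member 10 (5-6): L=4.2920, (cx,cy)=(0.3565,-0.9343)
solve A·x = −loads:
  F[0-1] = +174.0341 N (tension)
  F[0-2] = +5214.1755 N (tension)
  F[1-2] = -421.0779 N (compression)
  F[1-3] = -1301.8855 N (compression)
  F[2-3] = +444.0117 N (tension)
  F[2-4] = +4878.9946 N (tension)
  F[3-4] = -354.6873 N (compression)
  F[3-5] = -968.1114 N (compression)
  F[4-5] = +1474.6442 N (tension)
  F[4-6] = +507.9223 N (tension)
  F[5-6] = -1424.8279 N (compression)
  Rx@0 = -5288.9300 N
  Ry@0 = -157.1611 N
  Ry@6 = +1331.2211 N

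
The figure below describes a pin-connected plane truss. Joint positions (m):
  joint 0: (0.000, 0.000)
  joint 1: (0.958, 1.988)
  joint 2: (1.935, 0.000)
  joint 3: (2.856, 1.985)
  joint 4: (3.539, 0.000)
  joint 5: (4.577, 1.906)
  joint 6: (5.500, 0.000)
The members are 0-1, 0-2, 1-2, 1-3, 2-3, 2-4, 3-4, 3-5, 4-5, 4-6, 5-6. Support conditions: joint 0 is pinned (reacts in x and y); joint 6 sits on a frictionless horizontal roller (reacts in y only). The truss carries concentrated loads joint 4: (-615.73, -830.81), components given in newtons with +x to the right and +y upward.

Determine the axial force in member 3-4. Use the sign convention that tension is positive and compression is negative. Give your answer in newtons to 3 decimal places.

339.315

N=7 nodes, M=11 members, R=3 reactions → 2N=14, M+R=14
member 0 (0-1): L=2.2068, (cx,cy)=(0.4341,0.9009)
member 1 (0-2): L=1.9350, (cx,cy)=(1.0000,0.0000)
member 2 (1-2): L=2.2151, (cx,cy)=(0.4411,-0.8975)
member 3 (1-3): L=1.8980, (cx,cy)=(1.0000,-0.0016)
member 4 (2-3): L=2.1883, (cx,cy)=(0.4209,0.9071)
member 5 (2-4): L=1.6040, (cx,cy)=(1.0000,0.0000)
member 6 (3-4): L=2.0992, (cx,cy)=(0.3254,-0.9456)
member 7 (3-5): L=1.7228, (cx,cy)=(0.9989,-0.0459)
member 8 (4-5): L=2.1703, (cx,cy)=(0.4783,0.8782)
member 9 (4-6): L=1.9610, (cx,cy)=(1.0000,0.0000)
member 10 (5-6): L=2.1177, (cx,cy)=(0.4358,-0.9000)
solve A·x = −loads:
  F[0-1] = -328.8218 N (compression)
  F[0-2] = -472.9834 N (compression)
  F[1-2] = +330.5689 N (tension)
  F[1-3] = -288.5488 N (compression)
  F[2-3] = -327.0563 N (compression)
  F[2-4] = -189.5292 N (compression)
  F[3-4] = +339.3154 N (tension)
  F[3-5] = -537.1653 N (compression)
  F[4-5] = +580.6758 N (tension)
  F[4-6] = +258.8799 N (tension)
  F[5-6] = -593.9728 N (compression)
  Rx@0 = +615.7300 N
  Ry@0 = +296.2215 N
  Ry@6 = +534.5885 N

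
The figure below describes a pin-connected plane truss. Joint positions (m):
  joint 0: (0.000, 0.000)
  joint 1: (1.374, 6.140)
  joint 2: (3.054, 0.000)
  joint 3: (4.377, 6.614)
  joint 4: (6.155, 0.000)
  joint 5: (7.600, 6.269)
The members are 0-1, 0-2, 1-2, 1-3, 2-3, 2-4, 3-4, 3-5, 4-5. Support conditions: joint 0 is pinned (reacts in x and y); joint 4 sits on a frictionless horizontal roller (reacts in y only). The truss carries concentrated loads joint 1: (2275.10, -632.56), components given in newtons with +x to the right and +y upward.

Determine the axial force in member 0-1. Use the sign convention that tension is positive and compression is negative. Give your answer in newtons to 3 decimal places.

N=6 nodes, M=9 members, R=3 reactions → 2N=12, M+R=12
member 0 (0-1): L=6.2919, (cx,cy)=(0.2184,0.9759)
member 1 (0-2): L=3.0540, (cx,cy)=(1.0000,0.0000)
member 2 (1-2): L=6.3657, (cx,cy)=(0.2639,-0.9645)
member 3 (1-3): L=3.0402, (cx,cy)=(0.9878,0.1559)
member 4 (2-3): L=6.7450, (cx,cy)=(0.1961,0.9806)
member 5 (2-4): L=3.1010, (cx,cy)=(1.0000,0.0000)
member 6 (3-4): L=6.8488, (cx,cy)=(0.2596,-0.9657)
member 7 (3-5): L=3.2414, (cx,cy)=(0.9943,-0.1064)
member 8 (4-5): L=6.4334, (cx,cy)=(0.2246,0.9744)
solve A·x = −loads:
  F[0-1] = +1822.1834 N (tension)
  F[0-2] = +1877.1762 N (tension)
  F[1-2] = -2690.3733 N (compression)
  F[1-3] = -1181.5965 N (compression)
  F[2-3] = +2646.3951 N (tension)
  F[2-4] = +648.0705 N (tension)
  F[3-4] = -2496.3529 N (compression)
  F[3-5] = -0.0000 N (compression)
  F[4-5] = +0.0000 N (tension)
  Rx@0 = -2275.1000 N
  Ry@0 = -1778.2038 N
  Ry@4 = +2410.7638 N

1822.183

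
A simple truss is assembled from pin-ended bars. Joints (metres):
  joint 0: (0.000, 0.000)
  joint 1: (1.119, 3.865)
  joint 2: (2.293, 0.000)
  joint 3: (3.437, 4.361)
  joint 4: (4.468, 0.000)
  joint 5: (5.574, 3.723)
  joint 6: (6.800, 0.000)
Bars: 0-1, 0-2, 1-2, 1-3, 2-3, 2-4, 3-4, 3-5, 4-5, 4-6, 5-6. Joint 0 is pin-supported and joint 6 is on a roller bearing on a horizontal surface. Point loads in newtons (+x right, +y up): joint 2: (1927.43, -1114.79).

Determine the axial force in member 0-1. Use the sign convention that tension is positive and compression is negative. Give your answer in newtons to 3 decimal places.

-769.220

N=7 nodes, M=11 members, R=3 reactions → 2N=14, M+R=14
member 0 (0-1): L=4.0237, (cx,cy)=(0.2781,0.9606)
member 1 (0-2): L=2.2930, (cx,cy)=(1.0000,0.0000)
member 2 (1-2): L=4.0394, (cx,cy)=(0.2906,-0.9568)
member 3 (1-3): L=2.3705, (cx,cy)=(0.9779,0.2092)
member 4 (2-3): L=4.5086, (cx,cy)=(0.2537,0.9673)
member 5 (2-4): L=2.1750, (cx,cy)=(1.0000,0.0000)
member 6 (3-4): L=4.4812, (cx,cy)=(0.2301,-0.9732)
member 7 (3-5): L=2.2302, (cx,cy)=(0.9582,-0.2861)
member 8 (4-5): L=3.8838, (cx,cy)=(0.2848,0.9586)
member 9 (4-6): L=2.3320, (cx,cy)=(1.0000,0.0000)
member 10 (5-6): L=3.9197, (cx,cy)=(0.3128,-0.9498)
solve A·x = −loads:
  F[0-1] = -769.2204 N (compression)
  F[0-2] = +2141.3504 N (tension)
  F[1-2] = +680.1634 N (tension)
  F[1-3] = -420.9202 N (compression)
  F[2-3] = +479.6864 N (tension)
  F[2-4] = +289.8872 N (tension)
  F[3-4] = -319.9255 N (compression)
  F[3-5] = -225.7145 N (compression)
  F[4-5] = +324.7910 N (tension)
  F[4-6] = +123.7900 N (tension)
  F[5-6] = -395.7715 N (compression)
  Rx@0 = -1927.4300 N
  Ry@0 = +738.8763 N
  Ry@6 = +375.9137 N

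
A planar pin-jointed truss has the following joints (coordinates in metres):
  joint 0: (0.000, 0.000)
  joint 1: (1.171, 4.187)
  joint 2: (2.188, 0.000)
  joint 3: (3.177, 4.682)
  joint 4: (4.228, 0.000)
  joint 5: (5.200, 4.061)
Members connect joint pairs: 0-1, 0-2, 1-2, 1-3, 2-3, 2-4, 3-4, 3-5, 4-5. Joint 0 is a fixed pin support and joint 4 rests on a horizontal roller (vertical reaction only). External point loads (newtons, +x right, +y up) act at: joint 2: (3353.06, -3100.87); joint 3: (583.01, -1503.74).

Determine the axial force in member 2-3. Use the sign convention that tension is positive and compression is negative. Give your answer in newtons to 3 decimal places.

2070.166

N=6 nodes, M=9 members, R=3 reactions → 2N=12, M+R=12
member 0 (0-1): L=4.3477, (cx,cy)=(0.2693,0.9630)
member 1 (0-2): L=2.1880, (cx,cy)=(1.0000,0.0000)
member 2 (1-2): L=4.3087, (cx,cy)=(0.2360,-0.9717)
member 3 (1-3): L=2.0662, (cx,cy)=(0.9709,0.2396)
member 4 (2-3): L=4.7853, (cx,cy)=(0.2067,0.9784)
member 5 (2-4): L=2.0400, (cx,cy)=(1.0000,0.0000)
member 6 (3-4): L=4.7985, (cx,cy)=(0.2190,-0.9757)
member 7 (3-5): L=2.1162, (cx,cy)=(0.9560,-0.2935)
member 8 (4-5): L=4.1757, (cx,cy)=(0.2328,0.9725)
solve A·x = −loads:
  F[0-1] = -1271.3320 N (compression)
  F[0-2] = +4278.4904 N (tension)
  F[1-2] = +1106.6674 N (tension)
  F[1-3] = -621.7351 N (compression)
  F[2-3] = +2070.1663 N (tension)
  F[2-4] = +758.7896 N (tension)
  F[3-4] = -3464.3784 N (compression)
  F[3-5] = +0.0000 N (tension)
  F[4-5] = -0.0000 N (compression)
  Rx@0 = -3936.0700 N
  Ry@0 = +1224.3502 N
  Ry@4 = +3380.2598 N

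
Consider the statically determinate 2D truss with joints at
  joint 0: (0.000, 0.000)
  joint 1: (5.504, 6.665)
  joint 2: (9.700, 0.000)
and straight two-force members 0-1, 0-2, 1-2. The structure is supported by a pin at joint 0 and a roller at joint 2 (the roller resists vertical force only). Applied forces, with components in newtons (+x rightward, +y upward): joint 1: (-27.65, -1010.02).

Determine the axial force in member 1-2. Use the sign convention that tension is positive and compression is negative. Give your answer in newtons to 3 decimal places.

-654.774

N=3 nodes, M=3 members, R=3 reactions → 2N=6, M+R=6
member 0 (0-1): L=8.6439, (cx,cy)=(0.6368,0.7711)
member 1 (0-2): L=9.7000, (cx,cy)=(1.0000,0.0000)
member 2 (1-2): L=7.8758, (cx,cy)=(0.5328,-0.8463)
solve A·x = −loads:
  F[0-1] = -591.2714 N (compression)
  F[0-2] = +348.8438 N (tension)
  F[1-2] = -654.7743 N (compression)
  Rx@0 = +27.6500 N
  Ry@0 = +455.9104 N
  Ry@2 = +554.1096 N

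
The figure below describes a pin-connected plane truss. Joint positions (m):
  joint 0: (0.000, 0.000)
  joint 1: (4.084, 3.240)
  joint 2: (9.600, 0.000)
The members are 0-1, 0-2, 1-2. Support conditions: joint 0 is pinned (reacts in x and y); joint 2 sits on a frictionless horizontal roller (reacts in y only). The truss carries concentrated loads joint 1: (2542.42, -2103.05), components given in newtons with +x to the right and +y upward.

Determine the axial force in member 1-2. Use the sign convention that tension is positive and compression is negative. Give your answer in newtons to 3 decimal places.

-3460.673

N=3 nodes, M=3 members, R=3 reactions → 2N=6, M+R=6
member 0 (0-1): L=5.2131, (cx,cy)=(0.7834,0.6215)
member 1 (0-2): L=9.6000, (cx,cy)=(1.0000,0.0000)
member 2 (1-2): L=6.3972, (cx,cy)=(0.8623,-0.5065)
solve A·x = −loads:
  F[0-1] = -563.6460 N (compression)
  F[0-2] = +2983.9845 N (tension)
  F[1-2] = -3460.6731 N (compression)
  Rx@0 = -2542.4200 N
  Ry@0 = +350.3107 N
  Ry@2 = +1752.7393 N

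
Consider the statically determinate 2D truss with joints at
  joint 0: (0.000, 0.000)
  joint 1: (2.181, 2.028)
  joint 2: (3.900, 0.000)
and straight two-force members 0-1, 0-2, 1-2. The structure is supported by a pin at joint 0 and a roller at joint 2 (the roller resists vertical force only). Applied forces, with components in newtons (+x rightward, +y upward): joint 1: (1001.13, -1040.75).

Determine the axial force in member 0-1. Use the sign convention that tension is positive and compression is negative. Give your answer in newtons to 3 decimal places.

N=3 nodes, M=3 members, R=3 reactions → 2N=6, M+R=6
member 0 (0-1): L=2.9782, (cx,cy)=(0.7323,0.6810)
member 1 (0-2): L=3.9000, (cx,cy)=(1.0000,0.0000)
member 2 (1-2): L=2.6585, (cx,cy)=(0.6466,-0.7628)
solve A·x = −loads:
  F[0-1] = +90.8389 N (tension)
  F[0-2] = +934.6062 N (tension)
  F[1-2] = -1445.4173 N (compression)
  Rx@0 = -1001.1300 N
  Ry@0 = -61.8570 N
  Ry@2 = +1102.6070 N

90.839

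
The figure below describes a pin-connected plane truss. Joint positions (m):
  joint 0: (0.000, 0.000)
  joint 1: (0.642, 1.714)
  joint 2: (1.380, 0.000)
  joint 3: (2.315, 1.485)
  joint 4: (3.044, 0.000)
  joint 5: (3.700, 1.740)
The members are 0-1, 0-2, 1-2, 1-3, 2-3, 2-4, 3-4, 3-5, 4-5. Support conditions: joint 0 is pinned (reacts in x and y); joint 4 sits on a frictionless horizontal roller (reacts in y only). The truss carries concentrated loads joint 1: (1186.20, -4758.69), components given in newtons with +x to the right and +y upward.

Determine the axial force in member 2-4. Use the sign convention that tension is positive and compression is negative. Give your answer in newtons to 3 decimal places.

820.584

N=6 nodes, M=9 members, R=3 reactions → 2N=12, M+R=12
member 0 (0-1): L=1.8303, (cx,cy)=(0.3508,0.9365)
member 1 (0-2): L=1.3800, (cx,cy)=(1.0000,0.0000)
member 2 (1-2): L=1.8661, (cx,cy)=(0.3955,-0.9185)
member 3 (1-3): L=1.6886, (cx,cy)=(0.9908,-0.1356)
member 4 (2-3): L=1.7548, (cx,cy)=(0.5328,0.8462)
member 5 (2-4): L=1.6640, (cx,cy)=(1.0000,0.0000)
member 6 (3-4): L=1.6543, (cx,cy)=(0.4407,-0.8977)
member 7 (3-5): L=1.4083, (cx,cy)=(0.9835,0.1811)
member 8 (4-5): L=1.8596, (cx,cy)=(0.3528,0.9357)
solve A·x = −loads:
  F[0-1] = -3296.5832 N (compression)
  F[0-2] = +2342.5233 N (tension)
  F[1-2] = -1562.9320 N (compression)
  F[1-3] = -1740.5087 N (compression)
  F[2-3] = +1696.3646 N (tension)
  F[2-4] = +820.5835 N (tension)
  F[3-4] = -1862.1136 N (compression)
  F[3-5] = +0.0000 N (tension)
  F[4-5] = -0.0000 N (compression)
  Rx@0 = -1186.2000 N
  Ry@0 = +3087.1309 N
  Ry@4 = +1671.5591 N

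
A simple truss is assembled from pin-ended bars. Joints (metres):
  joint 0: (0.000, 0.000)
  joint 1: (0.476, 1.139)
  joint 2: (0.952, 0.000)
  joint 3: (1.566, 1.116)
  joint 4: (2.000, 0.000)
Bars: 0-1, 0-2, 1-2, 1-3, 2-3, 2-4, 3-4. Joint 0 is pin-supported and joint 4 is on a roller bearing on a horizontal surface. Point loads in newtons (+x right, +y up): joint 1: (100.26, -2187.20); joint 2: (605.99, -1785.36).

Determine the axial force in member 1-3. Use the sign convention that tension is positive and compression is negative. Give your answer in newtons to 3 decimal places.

N=5 nodes, M=7 members, R=3 reactions → 2N=10, M+R=10
member 0 (0-1): L=1.2345, (cx,cy)=(0.3856,0.9227)
member 1 (0-2): L=0.9520, (cx,cy)=(1.0000,0.0000)
member 2 (1-2): L=1.2345, (cx,cy)=(0.3856,-0.9227)
member 3 (1-3): L=1.0902, (cx,cy)=(0.9998,-0.0211)
member 4 (2-3): L=1.2738, (cx,cy)=(0.4820,0.8761)
member 5 (2-4): L=1.0480, (cx,cy)=(1.0000,0.0000)
member 6 (3-4): L=1.1974, (cx,cy)=(0.3624,-0.9320)
solve A·x = −loads:
  F[0-1] = -2758.3858 N (compression)
  F[0-2] = +1769.8643 N (tension)
  F[1-2] = +418.1762 N (tension)
  F[1-3] = -1325.4151 N (compression)
  F[2-3] = +1597.3548 N (tension)
  F[2-4] = +555.1323 N (tension)
  F[3-4] = -1531.6265 N (compression)
  Rx@0 = -706.2500 N
  Ry@0 = +2545.0770 N
  Ry@4 = +1427.4830 N

-1325.415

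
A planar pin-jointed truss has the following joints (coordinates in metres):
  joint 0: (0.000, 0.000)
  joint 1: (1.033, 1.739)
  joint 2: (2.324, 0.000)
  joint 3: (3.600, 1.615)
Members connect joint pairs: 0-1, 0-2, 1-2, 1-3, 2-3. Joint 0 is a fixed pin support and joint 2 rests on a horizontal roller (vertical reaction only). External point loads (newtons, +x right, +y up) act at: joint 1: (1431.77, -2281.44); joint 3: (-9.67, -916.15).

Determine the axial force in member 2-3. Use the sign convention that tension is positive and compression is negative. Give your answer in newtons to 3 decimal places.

N=4 nodes, M=5 members, R=3 reactions → 2N=8, M+R=8
member 0 (0-1): L=2.0227, (cx,cy)=(0.5107,0.8598)
member 1 (0-2): L=2.3240, (cx,cy)=(1.0000,0.0000)
member 2 (1-2): L=2.1658, (cx,cy)=(0.5961,-0.8029)
member 3 (1-3): L=2.5700, (cx,cy)=(0.9988,-0.0482)
member 4 (2-3): L=2.0583, (cx,cy)=(0.6199,0.7846)
solve A·x = −loads:
  F[0-1] = +349.2874 N (tension)
  F[0-2] = +1243.7154 N (tension)
  F[1-2] = -3256.7983 N (compression)
  F[1-3] = +688.7208 N (tension)
  F[2-3] = -1125.2454 N (compression)
  Rx@0 = -1422.1000 N
  Ry@0 = -300.3009 N
  Ry@2 = +3497.8909 N

-1125.245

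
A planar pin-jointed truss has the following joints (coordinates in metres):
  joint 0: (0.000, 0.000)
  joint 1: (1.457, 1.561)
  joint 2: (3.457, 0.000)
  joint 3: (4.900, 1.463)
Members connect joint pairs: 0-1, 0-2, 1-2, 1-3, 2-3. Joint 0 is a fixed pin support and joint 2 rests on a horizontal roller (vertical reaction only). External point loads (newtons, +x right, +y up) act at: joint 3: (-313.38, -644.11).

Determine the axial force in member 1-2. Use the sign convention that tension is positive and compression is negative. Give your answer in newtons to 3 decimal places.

N=4 nodes, M=5 members, R=3 reactions → 2N=8, M+R=8
member 0 (0-1): L=2.1353, (cx,cy)=(0.6823,0.7310)
member 1 (0-2): L=3.4570, (cx,cy)=(1.0000,0.0000)
member 2 (1-2): L=2.5371, (cx,cy)=(0.7883,-0.6153)
member 3 (1-3): L=3.4444, (cx,cy)=(0.9996,-0.0285)
member 4 (2-3): L=2.0549, (cx,cy)=(0.7022,0.7120)
solve A·x = −loads:
  F[0-1] = +186.3624 N (tension)
  F[0-2] = -440.5416 N (compression)
  F[1-2] = -235.9120 N (compression)
  F[1-3] = +313.2604 N (tension)
  F[2-3] = -892.1853 N (compression)
  Rx@0 = +313.3800 N
  Ry@0 = -136.2383 N
  Ry@2 = +780.3483 N

-235.912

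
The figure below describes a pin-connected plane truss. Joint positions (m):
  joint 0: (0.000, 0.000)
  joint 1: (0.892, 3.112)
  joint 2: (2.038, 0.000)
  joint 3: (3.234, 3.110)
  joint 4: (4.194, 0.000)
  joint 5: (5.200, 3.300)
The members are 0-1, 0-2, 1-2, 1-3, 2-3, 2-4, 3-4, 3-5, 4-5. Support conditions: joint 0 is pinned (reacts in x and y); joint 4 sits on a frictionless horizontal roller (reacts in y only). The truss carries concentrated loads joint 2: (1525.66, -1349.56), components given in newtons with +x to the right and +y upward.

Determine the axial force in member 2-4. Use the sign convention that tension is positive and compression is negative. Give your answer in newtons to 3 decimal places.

N=6 nodes, M=9 members, R=3 reactions → 2N=12, M+R=12
member 0 (0-1): L=3.2373, (cx,cy)=(0.2755,0.9613)
member 1 (0-2): L=2.0380, (cx,cy)=(1.0000,0.0000)
member 2 (1-2): L=3.3163, (cx,cy)=(0.3456,-0.9384)
member 3 (1-3): L=2.3420, (cx,cy)=(1.0000,-0.0009)
member 4 (2-3): L=3.3320, (cx,cy)=(0.3589,0.9334)
member 5 (2-4): L=2.1560, (cx,cy)=(1.0000,0.0000)
member 6 (3-4): L=3.2548, (cx,cy)=(0.2949,-0.9555)
member 7 (3-5): L=1.9752, (cx,cy)=(0.9954,0.0962)
member 8 (4-5): L=3.4499, (cx,cy)=(0.2916,0.9565)
solve A·x = −loads:
  F[0-1] = -721.7020 N (compression)
  F[0-2] = +1724.5156 N (tension)
  F[1-2] = +739.7244 N (tension)
  F[1-3] = -454.4791 N (compression)
  F[2-3] = +702.2006 N (tension)
  F[2-4] = +202.4318 N (tension)
  F[3-4] = -686.3275 N (compression)
  F[3-5] = -0.0000 N (compression)
  F[4-5] = +0.0000 N (tension)
  Rx@0 = -1525.6600 N
  Ry@0 = +693.7652 N
  Ry@4 = +655.7948 N

202.432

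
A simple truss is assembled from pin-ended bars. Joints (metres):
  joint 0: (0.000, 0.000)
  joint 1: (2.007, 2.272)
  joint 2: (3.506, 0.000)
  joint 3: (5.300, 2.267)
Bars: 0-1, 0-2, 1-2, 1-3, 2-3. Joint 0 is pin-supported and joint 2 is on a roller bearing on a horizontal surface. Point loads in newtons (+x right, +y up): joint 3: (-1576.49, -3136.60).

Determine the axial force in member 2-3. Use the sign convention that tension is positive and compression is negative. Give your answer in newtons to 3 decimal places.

-3998.172

N=4 nodes, M=5 members, R=3 reactions → 2N=8, M+R=8
member 0 (0-1): L=3.0315, (cx,cy)=(0.6620,0.7495)
member 1 (0-2): L=3.5060, (cx,cy)=(1.0000,0.0000)
member 2 (1-2): L=2.7219, (cx,cy)=(0.5507,-0.8347)
member 3 (1-3): L=3.2930, (cx,cy)=(1.0000,-0.0015)
member 4 (2-3): L=2.8910, (cx,cy)=(0.6206,0.7842)
solve A·x = −loads:
  F[0-1] = +781.3769 N (tension)
  F[0-2] = -2093.7983 N (compression)
  F[1-2] = -703.2323 N (compression)
  F[1-3] = +904.5857 N (tension)
  F[2-3] = -3998.1717 N (compression)
  Rx@0 = +1576.4900 N
  Ry@0 = -585.6125 N
  Ry@2 = +3722.2125 N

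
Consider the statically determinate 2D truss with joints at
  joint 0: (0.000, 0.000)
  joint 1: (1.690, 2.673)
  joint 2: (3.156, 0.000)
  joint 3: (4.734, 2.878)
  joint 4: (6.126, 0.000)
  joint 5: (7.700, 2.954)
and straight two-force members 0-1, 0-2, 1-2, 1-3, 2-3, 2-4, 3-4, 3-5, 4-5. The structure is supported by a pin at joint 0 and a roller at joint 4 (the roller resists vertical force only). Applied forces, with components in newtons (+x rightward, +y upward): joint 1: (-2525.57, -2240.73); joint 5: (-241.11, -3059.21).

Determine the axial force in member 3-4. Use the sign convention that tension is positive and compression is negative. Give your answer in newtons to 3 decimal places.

N=6 nodes, M=9 members, R=3 reactions → 2N=12, M+R=12
member 0 (0-1): L=3.1624, (cx,cy)=(0.5344,0.8452)
member 1 (0-2): L=3.1560, (cx,cy)=(1.0000,0.0000)
member 2 (1-2): L=3.0486, (cx,cy)=(0.4809,-0.8768)
member 3 (1-3): L=3.0509, (cx,cy)=(0.9977,0.0672)
member 4 (2-3): L=3.2822, (cx,cy)=(0.4808,0.8768)
member 5 (2-4): L=2.9700, (cx,cy)=(1.0000,0.0000)
member 6 (3-4): L=3.1970, (cx,cy)=(0.4354,-0.9002)
member 7 (3-5): L=2.9670, (cx,cy)=(0.9997,0.0256)
member 8 (4-5): L=3.3472, (cx,cy)=(0.4702,0.8825)
solve A·x = −loads:
  F[0-1] = -2431.0571 N (compression)
  F[0-2] = -1467.5293 N (compression)
  F[1-2] = -113.6476 N (compression)
  F[1-3] = +1283.9712 N (tension)
  F[2-3] = +113.6404 N (tension)
  F[2-4] = -1576.8145 N (compression)
  F[3-4] = -166.4427 N (compression)
  F[3-5] = +1408.6382 N (tension)
  F[4-5] = -3507.2755 N (compression)
  Rx@0 = +2766.6800 N
  Ry@0 = +2054.8105 N
  Ry@4 = +3245.1295 N

-166.443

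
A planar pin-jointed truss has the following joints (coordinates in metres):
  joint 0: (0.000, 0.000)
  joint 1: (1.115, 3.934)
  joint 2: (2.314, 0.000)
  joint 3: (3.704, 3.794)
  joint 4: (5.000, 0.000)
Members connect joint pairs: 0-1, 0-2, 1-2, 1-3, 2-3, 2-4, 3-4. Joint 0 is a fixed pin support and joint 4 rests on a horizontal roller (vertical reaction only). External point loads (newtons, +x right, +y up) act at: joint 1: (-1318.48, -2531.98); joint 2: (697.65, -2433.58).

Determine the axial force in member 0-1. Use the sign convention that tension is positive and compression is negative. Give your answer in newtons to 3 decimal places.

-4481.897

N=5 nodes, M=7 members, R=3 reactions → 2N=10, M+R=10
member 0 (0-1): L=4.0890, (cx,cy)=(0.2727,0.9621)
member 1 (0-2): L=2.3140, (cx,cy)=(1.0000,0.0000)
member 2 (1-2): L=4.1127, (cx,cy)=(0.2915,-0.9566)
member 3 (1-3): L=2.5928, (cx,cy)=(0.9985,-0.0540)
member 4 (2-3): L=4.0406, (cx,cy)=(0.3440,0.9390)
member 5 (2-4): L=2.6860, (cx,cy)=(1.0000,0.0000)
member 6 (3-4): L=4.0092, (cx,cy)=(0.3233,-0.9463)
solve A·x = −loads:
  F[0-1] = -4481.8972 N (compression)
  F[0-2] = +601.3188 N (tension)
  F[1-2] = +1886.5539 N (tension)
  F[1-3] = -454.3355 N (compression)
  F[2-3] = +669.8638 N (tension)
  F[2-4] = +223.2346 N (tension)
  F[3-4] = -690.5882 N (compression)
  Rx@0 = +620.8300 N
  Ry@0 = +4312.0477 N
  Ry@4 = +653.5123 N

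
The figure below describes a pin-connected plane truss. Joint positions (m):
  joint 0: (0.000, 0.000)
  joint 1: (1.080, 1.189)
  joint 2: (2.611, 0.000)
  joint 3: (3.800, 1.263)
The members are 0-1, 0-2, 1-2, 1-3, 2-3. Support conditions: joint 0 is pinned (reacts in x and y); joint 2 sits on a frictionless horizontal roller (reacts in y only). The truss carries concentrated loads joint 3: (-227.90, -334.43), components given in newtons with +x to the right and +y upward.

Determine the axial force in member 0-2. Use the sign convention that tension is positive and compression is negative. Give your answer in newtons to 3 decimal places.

-266.098

N=4 nodes, M=5 members, R=3 reactions → 2N=8, M+R=8
member 0 (0-1): L=1.6063, (cx,cy)=(0.6724,0.7402)
member 1 (0-2): L=2.6110, (cx,cy)=(1.0000,0.0000)
member 2 (1-2): L=1.9385, (cx,cy)=(0.7898,-0.6134)
member 3 (1-3): L=2.7210, (cx,cy)=(0.9996,0.0272)
member 4 (2-3): L=1.7346, (cx,cy)=(0.6855,0.7281)
solve A·x = −loads:
  F[0-1] = +56.8109 N (tension)
  F[0-2] = -266.0976 N (compression)
  F[1-2] = -64.6028 N (compression)
  F[1-3] = +89.2536 N (tension)
  F[2-3] = -462.6428 N (compression)
  Rx@0 = +227.9000 N
  Ry@0 = -42.0527 N
  Ry@2 = +376.4827 N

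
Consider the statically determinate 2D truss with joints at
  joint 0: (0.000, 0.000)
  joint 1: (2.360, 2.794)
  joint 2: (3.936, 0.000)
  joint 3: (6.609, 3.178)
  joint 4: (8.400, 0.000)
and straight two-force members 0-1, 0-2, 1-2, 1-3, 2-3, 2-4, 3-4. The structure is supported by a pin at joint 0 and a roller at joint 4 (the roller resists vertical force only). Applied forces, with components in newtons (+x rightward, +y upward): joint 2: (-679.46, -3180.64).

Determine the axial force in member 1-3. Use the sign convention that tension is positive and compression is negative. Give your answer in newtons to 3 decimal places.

N=5 nodes, M=7 members, R=3 reactions → 2N=10, M+R=10
member 0 (0-1): L=3.6573, (cx,cy)=(0.6453,0.7639)
member 1 (0-2): L=3.9360, (cx,cy)=(1.0000,0.0000)
member 2 (1-2): L=3.2078, (cx,cy)=(0.4913,-0.8710)
member 3 (1-3): L=4.2663, (cx,cy)=(0.9959,0.0900)
member 4 (2-3): L=4.1527, (cx,cy)=(0.6437,0.7653)
member 5 (2-4): L=4.4640, (cx,cy)=(1.0000,0.0000)
member 6 (3-4): L=3.6479, (cx,cy)=(0.4910,-0.8712)
solve A·x = −loads:
  F[0-1] = -2212.5685 N (compression)
  F[0-2] = +748.2665 N (tension)
  F[1-2] = +1705.5558 N (tension)
  F[1-3] = -2274.8944 N (compression)
  F[2-3] = +2214.9903 N (tension)
  F[2-4] = +839.9086 N (tension)
  F[3-4] = -1710.7339 N (compression)
  Rx@0 = +679.4600 N
  Ry@0 = +1690.2830 N
  Ry@4 = +1490.3570 N

-2274.894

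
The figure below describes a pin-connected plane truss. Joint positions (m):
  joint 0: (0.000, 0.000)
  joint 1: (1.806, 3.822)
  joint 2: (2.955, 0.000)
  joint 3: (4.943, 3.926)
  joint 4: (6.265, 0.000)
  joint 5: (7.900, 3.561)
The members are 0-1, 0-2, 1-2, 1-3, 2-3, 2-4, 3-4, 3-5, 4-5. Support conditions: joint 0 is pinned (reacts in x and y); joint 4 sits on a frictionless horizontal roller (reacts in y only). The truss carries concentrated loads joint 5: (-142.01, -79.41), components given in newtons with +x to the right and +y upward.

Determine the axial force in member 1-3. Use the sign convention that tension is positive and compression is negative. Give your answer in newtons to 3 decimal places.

N=6 nodes, M=9 members, R=3 reactions → 2N=12, M+R=12
member 0 (0-1): L=4.2272, (cx,cy)=(0.4272,0.9041)
member 1 (0-2): L=2.9550, (cx,cy)=(1.0000,0.0000)
member 2 (1-2): L=3.9910, (cx,cy)=(0.2879,-0.9577)
member 3 (1-3): L=3.1387, (cx,cy)=(0.9995,0.0331)
member 4 (2-3): L=4.4006, (cx,cy)=(0.4518,0.8921)
member 5 (2-4): L=3.3100, (cx,cy)=(1.0000,0.0000)
member 6 (3-4): L=4.1426, (cx,cy)=(0.3191,-0.9477)
member 7 (3-5): L=2.9794, (cx,cy)=(0.9925,-0.1225)
member 8 (4-5): L=3.9184, (cx,cy)=(0.4173,0.9088)
solve A·x = −loads:
  F[0-1] = -66.3546 N (compression)
  F[0-2] = -113.6612 N (compression)
  F[1-2] = +61.0565 N (tension)
  F[1-3] = -45.9522 N (compression)
  F[2-3] = -65.5403 N (compression)
  F[2-4] = -66.4750 N (compression)
  F[3-4] = +76.3140 N (tension)
  F[3-5] = -100.6466 N (compression)
  F[4-5] = -100.9476 N (compression)
  Rx@0 = +142.0100 N
  Ry@0 = +59.9940 N
  Ry@4 = +19.4160 N

-45.952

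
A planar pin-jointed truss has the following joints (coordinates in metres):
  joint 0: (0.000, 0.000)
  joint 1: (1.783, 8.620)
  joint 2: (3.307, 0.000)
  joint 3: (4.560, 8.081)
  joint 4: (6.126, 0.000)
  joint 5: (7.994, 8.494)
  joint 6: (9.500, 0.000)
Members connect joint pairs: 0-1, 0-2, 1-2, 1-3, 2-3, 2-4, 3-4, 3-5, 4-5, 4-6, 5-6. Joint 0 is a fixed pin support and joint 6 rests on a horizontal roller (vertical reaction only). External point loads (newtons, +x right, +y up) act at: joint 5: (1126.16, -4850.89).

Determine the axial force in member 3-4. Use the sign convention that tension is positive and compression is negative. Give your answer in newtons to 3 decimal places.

-220.747

N=7 nodes, M=11 members, R=3 reactions → 2N=14, M+R=14
member 0 (0-1): L=8.8025, (cx,cy)=(0.2026,0.9793)
member 1 (0-2): L=3.3070, (cx,cy)=(1.0000,0.0000)
member 2 (1-2): L=8.7537, (cx,cy)=(0.1741,-0.9847)
member 3 (1-3): L=2.8288, (cx,cy)=(0.9817,-0.1905)
member 4 (2-3): L=8.1776, (cx,cy)=(0.1532,0.9882)
member 5 (2-4): L=2.8190, (cx,cy)=(1.0000,0.0000)
member 6 (3-4): L=8.2313, (cx,cy)=(0.1902,-0.9817)
member 7 (3-5): L=3.4587, (cx,cy)=(0.9928,0.1194)
member 8 (4-5): L=8.6970, (cx,cy)=(0.2148,0.9767)
member 9 (4-6): L=3.3740, (cx,cy)=(1.0000,0.0000)
member 10 (5-6): L=8.6265, (cx,cy)=(0.1746,-0.9846)
solve A·x = −loads:
  F[0-1] = +242.9480 N (tension)
  F[0-2] = +1076.9492 N (tension)
  F[1-2] = -260.2312 N (compression)
  F[1-3] = +96.2804 N (tension)
  F[2-3] = +259.3192 N (tension)
  F[2-4] = +991.9095 N (tension)
  F[3-4] = -220.7467 N (compression)
  F[3-5] = +177.5173 N (tension)
  F[4-5] = +221.8938 N (tension)
  F[4-6] = +902.2528 N (tension)
  F[5-6] = -5168.1684 N (compression)
  Rx@0 = -1126.1600 N
  Ry@0 = -237.9119 N
  Ry@6 = +5088.8019 N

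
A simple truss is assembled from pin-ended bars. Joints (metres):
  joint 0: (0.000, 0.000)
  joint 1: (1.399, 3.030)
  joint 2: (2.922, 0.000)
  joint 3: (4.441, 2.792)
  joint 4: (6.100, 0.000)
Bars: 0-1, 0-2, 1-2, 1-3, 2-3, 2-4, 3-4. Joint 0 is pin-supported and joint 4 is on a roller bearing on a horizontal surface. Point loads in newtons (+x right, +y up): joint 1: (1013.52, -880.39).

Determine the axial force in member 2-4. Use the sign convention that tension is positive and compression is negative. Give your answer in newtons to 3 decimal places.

N=5 nodes, M=7 members, R=3 reactions → 2N=10, M+R=10
member 0 (0-1): L=3.3374, (cx,cy)=(0.4192,0.9079)
member 1 (0-2): L=2.9220, (cx,cy)=(1.0000,0.0000)
member 2 (1-2): L=3.3912, (cx,cy)=(0.4491,-0.8935)
member 3 (1-3): L=3.0513, (cx,cy)=(0.9970,-0.0780)
member 4 (2-3): L=3.1785, (cx,cy)=(0.4779,0.8784)
member 5 (2-4): L=3.1780, (cx,cy)=(1.0000,0.0000)
member 6 (3-4): L=3.2477, (cx,cy)=(0.5108,-0.8597)
solve A·x = −loads:
  F[0-1] = -192.7977 N (compression)
  F[0-2] = +1094.3391 N (tension)
  F[1-2] = -722.0063 N (compression)
  F[1-3] = -772.4395 N (compression)
  F[2-3] = +734.3927 N (tension)
  F[2-4] = +419.1170 N (tension)
  F[3-4] = -820.4735 N (compression)
  Rx@0 = -1013.5200 N
  Ry@0 = +175.0406 N
  Ry@4 = +705.3494 N

419.117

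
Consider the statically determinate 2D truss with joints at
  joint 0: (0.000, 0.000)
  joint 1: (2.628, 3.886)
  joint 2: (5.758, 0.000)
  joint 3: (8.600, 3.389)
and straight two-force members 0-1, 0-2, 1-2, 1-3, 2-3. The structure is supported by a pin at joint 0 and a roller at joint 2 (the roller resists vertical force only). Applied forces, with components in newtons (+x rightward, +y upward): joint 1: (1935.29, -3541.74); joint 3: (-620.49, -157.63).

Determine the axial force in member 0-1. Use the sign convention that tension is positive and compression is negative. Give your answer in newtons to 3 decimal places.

-1094.403

N=4 nodes, M=5 members, R=3 reactions → 2N=8, M+R=8
member 0 (0-1): L=4.6912, (cx,cy)=(0.5602,0.8284)
member 1 (0-2): L=5.7580, (cx,cy)=(1.0000,0.0000)
member 2 (1-2): L=4.9898, (cx,cy)=(0.6273,-0.7788)
member 3 (1-3): L=5.9926, (cx,cy)=(0.9966,-0.0829)
member 4 (2-3): L=4.4229, (cx,cy)=(0.6426,0.7662)
solve A·x = −loads:
  F[0-1] = -1094.4032 N (compression)
  F[0-2] = +1927.8819 N (tension)
  F[1-2] = -3334.9020 N (compression)
  F[1-3] = -458.0250 N (compression)
  F[2-3] = -255.2956 N (compression)
  Rx@0 = -1314.8000 N
  Ry@0 = +906.5588 N
  Ry@2 = +2792.8112 N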